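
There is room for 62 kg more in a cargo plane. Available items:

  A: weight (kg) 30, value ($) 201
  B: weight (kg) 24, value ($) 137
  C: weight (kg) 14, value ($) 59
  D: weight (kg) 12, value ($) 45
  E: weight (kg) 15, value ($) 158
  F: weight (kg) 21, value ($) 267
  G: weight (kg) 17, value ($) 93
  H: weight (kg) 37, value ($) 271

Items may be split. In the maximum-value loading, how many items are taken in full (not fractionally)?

2

Greedy by value/weight ratio, highest first.
Ratios (sorted): F 12.71, E 10.53, H 7.32, A 6.70, B 5.71, G 5.47, C 4.21, D 3.75
take F (21 @ 267); take E (15 @ 158); take 26/37 of H → 190.43. Capacity used 62/62.
2 item(s) taken whole; one partial (take 26/37 of H).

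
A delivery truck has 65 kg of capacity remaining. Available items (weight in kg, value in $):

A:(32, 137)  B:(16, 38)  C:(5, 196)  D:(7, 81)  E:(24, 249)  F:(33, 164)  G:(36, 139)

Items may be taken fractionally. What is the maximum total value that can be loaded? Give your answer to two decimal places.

Greedy by value/weight ratio, highest first.
Order: C (196/5=39.20) > D (81/7=11.57) > E (249/24=10.38) > F (164/33=4.97) > A (137/32=4.28) > G (139/36=3.86) > B (38/16=2.38)
Fill: take C (5 @ 196) → take D (7 @ 81) → take E (24 @ 249) → take 29/33 of F → 144.12; 65/65 used.
Total value = 670.12

670.12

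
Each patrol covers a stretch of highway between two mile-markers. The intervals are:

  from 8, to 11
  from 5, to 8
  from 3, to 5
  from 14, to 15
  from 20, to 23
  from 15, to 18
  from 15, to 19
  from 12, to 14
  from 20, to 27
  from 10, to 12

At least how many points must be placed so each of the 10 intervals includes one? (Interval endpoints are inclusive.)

5

Process intervals by earliest right end; each time one isn't hit yet, stab at its right endpoint.
Sorted: [3,5] [5,8] [8,11] [10,12] [12,14] [14,15] [15,18] [15,19] [20,23] [20,27]
{[3,5],[5,8]} hit by 5; {[8,11],[10,12]} hit by 11; {[12,14],[14,15]} hit by 14; {[15,18],[15,19]} hit by 18; {[20,23],[20,27]} hit by 23.
Points: 5, 11, 14, 18, 23 (5 total).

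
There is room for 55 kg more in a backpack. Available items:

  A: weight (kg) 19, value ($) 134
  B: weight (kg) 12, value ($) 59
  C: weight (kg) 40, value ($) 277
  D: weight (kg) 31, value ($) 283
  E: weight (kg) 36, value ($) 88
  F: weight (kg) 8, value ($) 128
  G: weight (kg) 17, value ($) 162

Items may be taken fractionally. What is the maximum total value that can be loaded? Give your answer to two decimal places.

563.87

Ratios (sorted): F 16.00, G 9.53, D 9.13, A 7.05, C 6.92, B 4.92, E 2.44
take F (8 @ 128); take G (17 @ 162); take 30/31 of D → 273.87. Capacity used 55/55.
Total value = 563.87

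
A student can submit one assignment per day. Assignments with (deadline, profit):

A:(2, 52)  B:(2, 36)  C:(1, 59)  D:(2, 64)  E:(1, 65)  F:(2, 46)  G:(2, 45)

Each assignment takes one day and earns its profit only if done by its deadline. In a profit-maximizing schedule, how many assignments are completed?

2

Sort by profit descending; place each in the latest free slot ≤ its deadline.
By profit: E(d1,65), D(d2,64), C(d1,59), A(d2,52), F(d2,46), G(d2,45), B(d2,36)
E→slot 1; D→slot 2; C skipped; A skipped; F skipped; G skipped; B skipped.
2 of 7 scheduled.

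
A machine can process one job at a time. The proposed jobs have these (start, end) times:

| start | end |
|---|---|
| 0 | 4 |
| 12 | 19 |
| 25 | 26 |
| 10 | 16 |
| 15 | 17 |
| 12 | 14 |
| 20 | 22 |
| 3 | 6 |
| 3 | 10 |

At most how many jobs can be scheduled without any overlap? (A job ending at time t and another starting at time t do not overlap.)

5

Sorted by end: (0,4)  (3,6)  (3,10)  (12,14)  (10,16)  (15,17)  (12,19)  (20,22)  (25,26)
take (0,4); skip (3,6); take (12,14); skip (10,16); take (15,17); take (20,22); take (25,26).
Selected 5 jobs.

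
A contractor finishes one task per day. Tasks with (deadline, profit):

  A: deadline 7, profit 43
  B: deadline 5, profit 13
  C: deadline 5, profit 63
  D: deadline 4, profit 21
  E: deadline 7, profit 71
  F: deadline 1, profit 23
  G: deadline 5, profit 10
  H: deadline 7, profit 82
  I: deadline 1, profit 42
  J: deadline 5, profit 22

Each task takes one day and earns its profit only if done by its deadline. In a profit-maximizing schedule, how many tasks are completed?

Profit order: H=82 E=71 C=63 A=43 I=42 F=23 J=22 D=21 B=13 G=10
Assign: H→slot 7, E→slot 6, C→slot 5, A→slot 4, I→slot 1, F skipped, J→slot 3, D→slot 2, B skipped, G skipped.
Slots: [1:I] [2:D] [3:J] [4:A] [5:C] [6:E] [7:H]
7 of 10 scheduled.

7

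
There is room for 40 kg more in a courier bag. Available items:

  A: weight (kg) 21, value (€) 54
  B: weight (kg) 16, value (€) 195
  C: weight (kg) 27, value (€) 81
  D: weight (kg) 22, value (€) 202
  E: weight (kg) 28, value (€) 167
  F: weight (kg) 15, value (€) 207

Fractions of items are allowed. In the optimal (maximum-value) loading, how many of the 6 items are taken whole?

2

Ratios (sorted): F 13.80, B 12.19, D 9.18, E 5.96, C 3.00, A 2.57
take F (15 @ 207); take B (16 @ 195); take 9/22 of D → 82.64. Capacity used 40/40.
2 item(s) taken whole; one partial (take 9/22 of D).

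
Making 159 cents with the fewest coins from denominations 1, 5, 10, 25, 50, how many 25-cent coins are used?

0

159 − 3×50→9 − 1×5→4 − 4×1→0
Count of 25: 0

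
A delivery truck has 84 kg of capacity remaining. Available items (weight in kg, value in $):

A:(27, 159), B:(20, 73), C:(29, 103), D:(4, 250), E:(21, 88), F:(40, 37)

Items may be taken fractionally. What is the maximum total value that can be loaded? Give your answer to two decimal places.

612.62

Sort by value per unit weight and fill in that order.
Order: D (250/4=62.50) > A (159/27=5.89) > E (88/21=4.19) > B (73/20=3.65) > C (103/29=3.55) > F (37/40=0.93)
Fill: take D (4 @ 250) → take A (27 @ 159) → take E (21 @ 88) → take B (20 @ 73) → take 12/29 of C → 42.62; 84/84 used.
Total value = 612.62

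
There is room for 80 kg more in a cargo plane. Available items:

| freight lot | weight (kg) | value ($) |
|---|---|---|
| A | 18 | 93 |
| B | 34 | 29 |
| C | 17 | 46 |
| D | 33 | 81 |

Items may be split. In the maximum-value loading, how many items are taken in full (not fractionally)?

3

Greedy by value/weight ratio, highest first.
Ratios (sorted): A 5.17, C 2.71, D 2.45, B 0.85
take A (18 @ 93); take C (17 @ 46); take D (33 @ 81); take 12/34 of B → 10.24. Capacity used 80/80.
3 item(s) taken whole; one partial (take 12/34 of B).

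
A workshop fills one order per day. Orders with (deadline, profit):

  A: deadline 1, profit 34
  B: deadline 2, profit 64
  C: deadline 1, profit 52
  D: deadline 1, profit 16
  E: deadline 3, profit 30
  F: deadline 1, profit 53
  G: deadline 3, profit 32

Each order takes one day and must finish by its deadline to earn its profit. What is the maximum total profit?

149

By profit: B(d2,64), F(d1,53), C(d1,52), A(d1,34), G(d3,32), E(d3,30), D(d1,16)
B→slot 2; F→slot 1; C skipped; A skipped; G→slot 3; E skipped; D skipped.
Profit = 53 + 64 + 32 = 149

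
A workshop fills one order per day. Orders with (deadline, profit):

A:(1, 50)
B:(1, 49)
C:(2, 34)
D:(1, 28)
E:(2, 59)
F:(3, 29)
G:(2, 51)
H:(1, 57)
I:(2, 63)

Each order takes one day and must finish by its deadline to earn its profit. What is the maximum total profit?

151

Take jobs in profit order; each goes to the latest open slot no later than its deadline.
By profit: I(d2,63), E(d2,59), H(d1,57), G(d2,51), A(d1,50), B(d1,49), C(d2,34), F(d3,29), D(d1,28)
I→slot 2; E→slot 1; H skipped; G skipped; A skipped; B skipped; C skipped; F→slot 3; D skipped.
Profit = 59 + 63 + 29 = 151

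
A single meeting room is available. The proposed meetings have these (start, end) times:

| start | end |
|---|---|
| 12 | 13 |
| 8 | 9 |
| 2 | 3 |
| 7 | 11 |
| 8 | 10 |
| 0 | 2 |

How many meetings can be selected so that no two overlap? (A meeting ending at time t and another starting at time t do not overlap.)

Order by finish time; keep every interval that doesn't clash with the previous kept one.
Sorted by end: (0,2)  (2,3)  (8,9)  (8,10)  (7,11)  (12,13)
take (0,2); take (2,3); take (8,9); take (12,13).
Selected 4 meetings.

4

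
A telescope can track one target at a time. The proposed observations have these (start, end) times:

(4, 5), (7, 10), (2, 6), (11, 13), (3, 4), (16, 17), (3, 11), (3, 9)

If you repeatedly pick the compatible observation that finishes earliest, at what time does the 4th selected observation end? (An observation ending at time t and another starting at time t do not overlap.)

13

Order by finish time; keep every interval that doesn't clash with the previous kept one.
By end time: (3,4), (4,5), (2,6), (3,9), (7,10), (3,11), (11,13), (16,17).
Pick (3,4); next start ≥ 4 → (4,5); next start ≥ 5 → (7,10); next start ≥ 10 → (11,13); next start ≥ 13 → (16,17).
Selected: (3,4) (4,5) (7,10) (11,13) (16,17)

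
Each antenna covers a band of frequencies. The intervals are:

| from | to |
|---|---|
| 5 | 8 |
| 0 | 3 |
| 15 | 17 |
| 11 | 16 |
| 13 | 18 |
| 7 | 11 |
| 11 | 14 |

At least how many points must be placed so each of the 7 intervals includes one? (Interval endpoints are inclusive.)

4

By right end: [0,3]  [5,8]  [7,11]  [11,14]  [11,16]  [15,17]  [13,18]
[0,3] uncovered → point at 3; [5,8] uncovered → point at 8; [11,14] uncovered → point at 14; [15,17] uncovered → point at 17.
Points: 3, 8, 14, 17 (4 total).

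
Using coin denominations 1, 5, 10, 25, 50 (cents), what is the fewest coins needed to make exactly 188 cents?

Use the largest denomination that fits, subtract, and repeat.
188 − 3×50→38 − 1×25→13 − 1×10→3 − 3×1→0
Total coins = 3 + 1 + 1 + 3 = 8

8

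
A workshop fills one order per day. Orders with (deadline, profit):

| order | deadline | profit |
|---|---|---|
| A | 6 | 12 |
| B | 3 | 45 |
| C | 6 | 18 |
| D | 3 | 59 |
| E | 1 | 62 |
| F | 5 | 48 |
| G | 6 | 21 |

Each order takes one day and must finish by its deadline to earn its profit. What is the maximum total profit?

Take jobs in profit order; each goes to the latest open slot no later than its deadline.
By profit: E(d1,62), D(d3,59), F(d5,48), B(d3,45), G(d6,21), C(d6,18), A(d6,12)
E→slot 1; D→slot 3; F→slot 5; B→slot 2; G→slot 6; C→slot 4; A skipped.
Profit = 62 + 45 + 59 + 18 + 48 + 21 = 253

253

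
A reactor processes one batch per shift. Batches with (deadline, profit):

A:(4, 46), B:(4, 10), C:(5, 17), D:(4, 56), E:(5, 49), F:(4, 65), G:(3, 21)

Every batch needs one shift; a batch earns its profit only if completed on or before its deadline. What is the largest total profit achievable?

237

Profit order: F=65 D=56 E=49 A=46 G=21 C=17 B=10
Assign: F→slot 4, D→slot 3, E→slot 5, A→slot 2, G→slot 1, C skipped, B skipped.
Slots: [1:G] [2:A] [3:D] [4:F] [5:E]
Profit = 21 + 46 + 56 + 65 + 49 = 237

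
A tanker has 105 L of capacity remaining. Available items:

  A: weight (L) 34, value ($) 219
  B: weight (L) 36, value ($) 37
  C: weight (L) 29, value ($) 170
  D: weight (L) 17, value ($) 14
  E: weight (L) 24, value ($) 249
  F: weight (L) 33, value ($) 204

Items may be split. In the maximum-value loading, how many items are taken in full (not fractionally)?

Order: E (249/24=10.38) > A (219/34=6.44) > F (204/33=6.18) > C (170/29=5.86) > B (37/36=1.03) > D (14/17=0.82)
Fill: take E (24 @ 249) → take A (34 @ 219) → take F (33 @ 204) → take 14/29 of C → 82.07; 105/105 used.
3 item(s) taken whole; one partial (take 14/29 of C).

3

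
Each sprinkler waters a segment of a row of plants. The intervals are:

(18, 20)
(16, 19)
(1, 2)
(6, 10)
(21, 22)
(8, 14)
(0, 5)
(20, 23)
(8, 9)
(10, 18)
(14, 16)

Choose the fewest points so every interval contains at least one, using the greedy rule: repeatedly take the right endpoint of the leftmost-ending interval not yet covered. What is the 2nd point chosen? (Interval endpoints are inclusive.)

Sort by right endpoint; whenever an interval is uncovered, place a point at its right end.
Sorted: [1,2] [0,5] [8,9] [6,10] [8,14] [14,16] [10,18] [16,19] [18,20] [21,22] [20,23]
{[1,2],[0,5]} hit by 2; {[8,9],[6,10],[8,14]} hit by 9; {[14,16],[10,18],[16,19]} hit by 16; {[18,20]} hit by 20; {[21,22],[20,23]} hit by 22.
Points: 2, 9, 16, 20, 22 (5 total).

9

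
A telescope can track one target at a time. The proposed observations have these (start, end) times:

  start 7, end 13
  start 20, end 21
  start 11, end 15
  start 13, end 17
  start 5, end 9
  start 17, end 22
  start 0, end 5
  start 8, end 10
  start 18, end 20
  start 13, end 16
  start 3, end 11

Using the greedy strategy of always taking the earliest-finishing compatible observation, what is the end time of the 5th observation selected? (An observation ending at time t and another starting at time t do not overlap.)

21

Greedy by earliest finish: after sorting by end time, pick each interval compatible with the last pick.
By end time: (0,5), (5,9), (8,10), (3,11), (7,13), (11,15), (13,16), (13,17), (18,20), (20,21), (17,22).
Pick (0,5); next start ≥ 5 → (5,9); next start ≥ 9 → (11,15); next start ≥ 15 → (18,20); next start ≥ 20 → (20,21).
Selected: (0,5) (5,9) (11,15) (18,20) (20,21)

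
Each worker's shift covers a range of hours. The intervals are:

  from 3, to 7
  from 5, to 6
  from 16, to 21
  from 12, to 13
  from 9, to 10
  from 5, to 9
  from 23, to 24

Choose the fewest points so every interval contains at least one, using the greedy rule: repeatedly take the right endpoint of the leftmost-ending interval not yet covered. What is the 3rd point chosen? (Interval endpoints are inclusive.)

13

Process intervals by earliest right end; each time one isn't hit yet, stab at its right endpoint.
Sorted: [5,6] [3,7] [5,9] [9,10] [12,13] [16,21] [23,24]
{[5,6],[3,7],[5,9]} hit by 6; {[9,10]} hit by 10; {[12,13]} hit by 13; {[16,21]} hit by 21; {[23,24]} hit by 24.
Points: 6, 10, 13, 21, 24 (5 total).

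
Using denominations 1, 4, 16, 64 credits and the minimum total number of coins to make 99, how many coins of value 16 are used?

2

99 = 1×64 + 2×16 + 3×1
Count of 16: 2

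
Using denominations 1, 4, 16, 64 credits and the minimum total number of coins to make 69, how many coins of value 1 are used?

Use the largest denomination that fits, subtract, and repeat.
69 − 1×64→5 − 1×4→1 − 1×1→0
Count of 1: 1

1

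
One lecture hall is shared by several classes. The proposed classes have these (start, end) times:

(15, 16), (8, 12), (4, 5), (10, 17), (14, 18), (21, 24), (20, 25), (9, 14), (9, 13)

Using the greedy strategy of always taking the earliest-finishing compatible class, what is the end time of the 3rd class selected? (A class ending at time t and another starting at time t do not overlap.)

Sort by end time and greedily take each interval whose start is ≥ the last chosen end.
Sorted by end: (4,5)  (8,12)  (9,13)  (9,14)  (15,16)  (10,17)  (14,18)  (21,24)  (20,25)
take (4,5); take (8,12); skip (9,13); skip (9,14); take (15,16); skip (10,17); take (21,24); skip (20,25).
Selected: (4,5) (8,12) (15,16) (21,24)

16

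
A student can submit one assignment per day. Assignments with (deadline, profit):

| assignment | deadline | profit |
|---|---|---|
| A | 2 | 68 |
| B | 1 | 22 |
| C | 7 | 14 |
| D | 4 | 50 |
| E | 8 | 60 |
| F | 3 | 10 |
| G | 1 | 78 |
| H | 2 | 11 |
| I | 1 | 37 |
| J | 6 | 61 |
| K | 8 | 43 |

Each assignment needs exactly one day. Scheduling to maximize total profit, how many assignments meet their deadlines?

8

Sort by profit descending; place each in the latest free slot ≤ its deadline.
By profit: G(d1,78), A(d2,68), J(d6,61), E(d8,60), D(d4,50), K(d8,43), I(d1,37), B(d1,22), C(d7,14), H(d2,11), F(d3,10)
G→slot 1; A→slot 2; J→slot 6; E→slot 8; D→slot 4; K→slot 7; I skipped; B skipped; C→slot 5; H skipped; F→slot 3.
8 of 11 scheduled.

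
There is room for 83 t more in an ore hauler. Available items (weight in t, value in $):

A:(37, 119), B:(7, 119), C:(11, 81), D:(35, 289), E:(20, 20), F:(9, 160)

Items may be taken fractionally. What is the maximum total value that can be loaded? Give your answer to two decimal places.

Greedy by value/weight ratio, highest first.
Order: F (160/9=17.78) > B (119/7=17.00) > D (289/35=8.26) > C (81/11=7.36) > A (119/37=3.22) > E (20/20=1.00)
Fill: take F (9 @ 160) → take B (7 @ 119) → take D (35 @ 289) → take C (11 @ 81) → take 21/37 of A → 67.54; 83/83 used.
Total value = 716.54

716.54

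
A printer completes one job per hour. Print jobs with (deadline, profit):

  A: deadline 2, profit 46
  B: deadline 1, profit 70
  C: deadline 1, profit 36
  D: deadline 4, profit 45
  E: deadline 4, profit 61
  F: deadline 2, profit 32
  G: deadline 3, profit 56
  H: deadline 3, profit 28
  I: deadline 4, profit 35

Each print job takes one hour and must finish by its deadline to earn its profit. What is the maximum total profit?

233

Take jobs in profit order; each goes to the latest open slot no later than its deadline.
By profit: B(d1,70), E(d4,61), G(d3,56), A(d2,46), D(d4,45), C(d1,36), I(d4,35), F(d2,32), H(d3,28)
B→slot 1; E→slot 4; G→slot 3; A→slot 2; D skipped; C skipped; I skipped; F skipped; H skipped.
Profit = 70 + 46 + 56 + 61 = 233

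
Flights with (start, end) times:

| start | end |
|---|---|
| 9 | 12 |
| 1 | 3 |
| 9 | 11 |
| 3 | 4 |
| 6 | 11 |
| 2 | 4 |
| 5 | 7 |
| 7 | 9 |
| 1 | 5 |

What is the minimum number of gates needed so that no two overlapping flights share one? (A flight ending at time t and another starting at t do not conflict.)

The answer is the maximum number of intervals overlapping at any instant.
Events (time:±→running): 1:+→1 1:+→2 2:+→3 … peak 3.

3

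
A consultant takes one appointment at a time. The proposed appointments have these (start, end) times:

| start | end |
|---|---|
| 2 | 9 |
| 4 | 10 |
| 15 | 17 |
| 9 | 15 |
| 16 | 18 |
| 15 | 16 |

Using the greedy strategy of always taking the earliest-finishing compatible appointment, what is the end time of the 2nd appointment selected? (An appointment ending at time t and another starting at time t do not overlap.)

15

Sort by end time and greedily take each interval whose start is ≥ the last chosen end.
Sorted by end: (2,9)  (4,10)  (9,15)  (15,16)  (15,17)  (16,18)
take (2,9); take (9,15); take (15,16); skip (15,17); take (16,18).
Selected: (2,9) (9,15) (15,16) (16,18)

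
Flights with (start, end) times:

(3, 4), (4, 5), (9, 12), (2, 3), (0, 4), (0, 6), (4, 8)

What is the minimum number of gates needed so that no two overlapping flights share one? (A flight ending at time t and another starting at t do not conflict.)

Count concurrent intervals with a sweep; the peak is the room count.
Events (time:±→running): 0:+→1 0:+→2 2:+→3 … peak 3.

3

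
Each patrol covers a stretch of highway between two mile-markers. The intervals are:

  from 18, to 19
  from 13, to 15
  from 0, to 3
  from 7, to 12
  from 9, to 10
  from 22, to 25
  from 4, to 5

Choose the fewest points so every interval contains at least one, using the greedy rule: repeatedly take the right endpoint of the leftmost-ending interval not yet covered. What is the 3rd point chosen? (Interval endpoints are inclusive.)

Sort by right endpoint; whenever an interval is uncovered, place a point at its right end.
By right end: [0,3]  [4,5]  [9,10]  [7,12]  [13,15]  [18,19]  [22,25]
[0,3] uncovered → point at 3; [4,5] uncovered → point at 5; [9,10] uncovered → point at 10; [13,15] uncovered → point at 15; [18,19] uncovered → point at 19; [22,25] uncovered → point at 25.
Points: 3, 5, 10, 15, 19, 25 (6 total).

10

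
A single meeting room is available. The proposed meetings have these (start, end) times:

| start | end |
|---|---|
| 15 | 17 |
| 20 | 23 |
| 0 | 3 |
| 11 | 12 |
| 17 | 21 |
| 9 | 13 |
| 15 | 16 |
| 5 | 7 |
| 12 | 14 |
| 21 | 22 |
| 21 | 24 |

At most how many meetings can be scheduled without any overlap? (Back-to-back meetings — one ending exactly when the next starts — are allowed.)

7

Sort by end time and greedily take each interval whose start is ≥ the last chosen end.
Sorted by end: (0,3)  (5,7)  (11,12)  (9,13)  (12,14)  (15,16)  (15,17)  (17,21)  (21,22)  (20,23)  (21,24)
take (0,3); take (5,7); take (11,12); take (12,14); take (15,16); take (17,21); take (21,22); skip (20,23); skip (21,24).
Selected 7 meetings.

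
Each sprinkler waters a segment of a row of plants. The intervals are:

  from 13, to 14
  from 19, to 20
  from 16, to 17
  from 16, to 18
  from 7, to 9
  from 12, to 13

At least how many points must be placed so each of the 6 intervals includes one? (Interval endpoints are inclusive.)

4

Process intervals by earliest right end; each time one isn't hit yet, stab at its right endpoint.
Sorted: [7,9] [12,13] [13,14] [16,17] [16,18] [19,20]
{[7,9]} hit by 9; {[12,13],[13,14]} hit by 13; {[16,17],[16,18]} hit by 17; {[19,20]} hit by 20.
Points: 9, 13, 17, 20 (4 total).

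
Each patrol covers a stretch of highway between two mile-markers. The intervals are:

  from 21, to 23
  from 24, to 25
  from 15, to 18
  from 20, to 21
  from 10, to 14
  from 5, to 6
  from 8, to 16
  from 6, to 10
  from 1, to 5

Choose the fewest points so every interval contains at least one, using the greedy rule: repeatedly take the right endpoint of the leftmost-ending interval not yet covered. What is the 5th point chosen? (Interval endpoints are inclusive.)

Sort by right endpoint; whenever an interval is uncovered, place a point at its right end.
By right end: [1,5]  [5,6]  [6,10]  [10,14]  [8,16]  [15,18]  [20,21]  [21,23]  [24,25]
[1,5] uncovered → point at 5; [6,10] uncovered → point at 10; [15,18] uncovered → point at 18; [20,21] uncovered → point at 21; [24,25] uncovered → point at 25.
Points: 5, 10, 18, 21, 25 (5 total).

25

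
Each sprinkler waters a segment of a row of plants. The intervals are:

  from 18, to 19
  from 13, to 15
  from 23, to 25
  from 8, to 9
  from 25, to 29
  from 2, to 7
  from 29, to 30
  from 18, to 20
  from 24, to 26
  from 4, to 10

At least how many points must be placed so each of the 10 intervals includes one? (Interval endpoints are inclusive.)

Process intervals by earliest right end; each time one isn't hit yet, stab at its right endpoint.
Sorted: [2,7] [8,9] [4,10] [13,15] [18,19] [18,20] [23,25] [24,26] [25,29] [29,30]
{[2,7]} hit by 7; {[8,9],[4,10]} hit by 9; {[13,15]} hit by 15; {[18,19],[18,20]} hit by 19; {[23,25],[24,26],[25,29]} hit by 25; {[29,30]} hit by 30.
Points: 7, 9, 15, 19, 25, 30 (6 total).

6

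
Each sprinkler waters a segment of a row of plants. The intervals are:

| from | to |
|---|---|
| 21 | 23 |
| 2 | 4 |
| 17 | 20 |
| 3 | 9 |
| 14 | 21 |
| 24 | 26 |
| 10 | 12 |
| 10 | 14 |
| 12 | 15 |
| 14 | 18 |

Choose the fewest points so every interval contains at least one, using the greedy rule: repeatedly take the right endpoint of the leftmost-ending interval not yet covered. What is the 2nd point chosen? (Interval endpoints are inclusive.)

12

Sort by right endpoint; whenever an interval is uncovered, place a point at its right end.
Sorted: [2,4] [3,9] [10,12] [10,14] [12,15] [14,18] [17,20] [14,21] [21,23] [24,26]
{[2,4],[3,9]} hit by 4; {[10,12],[10,14],[12,15]} hit by 12; {[14,18],[17,20],[14,21]} hit by 18; {[21,23]} hit by 23; {[24,26]} hit by 26.
Points: 4, 12, 18, 23, 26 (5 total).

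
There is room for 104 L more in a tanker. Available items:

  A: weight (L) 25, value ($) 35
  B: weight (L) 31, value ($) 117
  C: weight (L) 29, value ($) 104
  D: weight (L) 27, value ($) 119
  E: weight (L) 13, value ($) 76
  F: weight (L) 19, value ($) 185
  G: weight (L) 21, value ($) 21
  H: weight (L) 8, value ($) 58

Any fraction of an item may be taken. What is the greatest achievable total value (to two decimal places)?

576.52

Ratios (sorted): F 9.74, H 7.25, E 5.85, D 4.41, B 3.77, C 3.59, A 1.40, G 1.00
take F (19 @ 185); take H (8 @ 58); take E (13 @ 76); take D (27 @ 119); take B (31 @ 117); take 6/29 of C → 21.52. Capacity used 104/104.
Total value = 576.52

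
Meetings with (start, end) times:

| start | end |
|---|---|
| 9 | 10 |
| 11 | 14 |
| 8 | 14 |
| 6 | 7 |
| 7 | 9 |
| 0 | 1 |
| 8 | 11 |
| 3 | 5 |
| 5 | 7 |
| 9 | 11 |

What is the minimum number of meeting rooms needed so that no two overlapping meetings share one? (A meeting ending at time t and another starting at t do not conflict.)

Count concurrent intervals with a sweep; the peak is the room count.
starts: [0, 3, 5, 6, 7, 8, 8, 9, 9, 11]
ends:   [1, 5, 7, 7, 9, 10, 11, 11, 14, 14]
s0→1 e1→0 s3→1 e5→0 s5→1 s6→2 e7→1 e7→0 s7→1 s8→2 s8→3 e9→2 s9→3 s9→4  — peak 4.

4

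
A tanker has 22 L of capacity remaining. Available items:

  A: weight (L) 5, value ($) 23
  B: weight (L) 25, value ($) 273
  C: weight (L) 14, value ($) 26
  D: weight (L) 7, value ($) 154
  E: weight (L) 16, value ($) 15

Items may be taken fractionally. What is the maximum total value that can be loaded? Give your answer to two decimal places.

317.80

Ratios (sorted): D 22.00, B 10.92, A 4.60, C 1.86, E 0.94
take D (7 @ 154); take 15/25 of B → 163.80. Capacity used 22/22.
Total value = 317.80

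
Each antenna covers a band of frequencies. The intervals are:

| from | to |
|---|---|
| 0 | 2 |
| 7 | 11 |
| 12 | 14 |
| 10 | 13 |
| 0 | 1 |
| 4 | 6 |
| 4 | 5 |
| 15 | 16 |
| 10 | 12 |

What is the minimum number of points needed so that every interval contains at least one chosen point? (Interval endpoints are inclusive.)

Process intervals by earliest right end; each time one isn't hit yet, stab at its right endpoint.
By right end: [0,1]  [0,2]  [4,5]  [4,6]  [7,11]  [10,12]  [10,13]  [12,14]  [15,16]
[0,1] uncovered → point at 1; [4,5] uncovered → point at 5; [7,11] uncovered → point at 11; [12,14] uncovered → point at 14; [15,16] uncovered → point at 16.
Points: 1, 5, 11, 14, 16 (5 total).

5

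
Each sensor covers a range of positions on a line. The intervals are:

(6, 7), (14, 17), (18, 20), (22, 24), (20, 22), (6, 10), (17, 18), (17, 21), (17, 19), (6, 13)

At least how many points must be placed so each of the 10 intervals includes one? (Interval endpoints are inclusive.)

4

Process intervals by earliest right end; each time one isn't hit yet, stab at its right endpoint.
Sorted: [6,7] [6,10] [6,13] [14,17] [17,18] [17,19] [18,20] [17,21] [20,22] [22,24]
{[6,7],[6,10],[6,13]} hit by 7; {[14,17],[17,18],[17,19]} hit by 17; {[18,20],[17,21],[20,22]} hit by 20; {[22,24]} hit by 24.
Points: 7, 17, 20, 24 (4 total).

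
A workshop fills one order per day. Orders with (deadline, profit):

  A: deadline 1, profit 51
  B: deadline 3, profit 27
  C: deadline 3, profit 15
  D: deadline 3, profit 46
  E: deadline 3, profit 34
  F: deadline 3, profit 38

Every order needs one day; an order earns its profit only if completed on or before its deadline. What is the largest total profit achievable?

Sort by profit descending; place each in the latest free slot ≤ its deadline.
Profit order: A=51 D=46 F=38 E=34 B=27 C=15
Assign: A→slot 1, D→slot 3, F→slot 2, E skipped, B skipped, C skipped.
Slots: [1:A] [2:F] [3:D]
Profit = 51 + 38 + 46 = 135

135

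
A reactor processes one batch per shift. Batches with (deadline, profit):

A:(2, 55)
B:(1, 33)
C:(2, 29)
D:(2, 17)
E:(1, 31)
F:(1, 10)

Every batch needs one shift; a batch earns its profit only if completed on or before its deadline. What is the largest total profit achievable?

88

By profit: A(d2,55), B(d1,33), E(d1,31), C(d2,29), D(d2,17), F(d1,10)
A→slot 2; B→slot 1; E skipped; C skipped; D skipped; F skipped.
Profit = 33 + 55 = 88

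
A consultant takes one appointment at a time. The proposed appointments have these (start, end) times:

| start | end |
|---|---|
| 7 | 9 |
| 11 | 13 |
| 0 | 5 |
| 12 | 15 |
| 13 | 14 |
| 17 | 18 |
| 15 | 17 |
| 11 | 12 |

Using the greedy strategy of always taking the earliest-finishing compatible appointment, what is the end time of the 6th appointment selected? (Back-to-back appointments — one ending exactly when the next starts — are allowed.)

18

Greedy by earliest finish: after sorting by end time, pick each interval compatible with the last pick.
By end time: (0,5), (7,9), (11,12), (11,13), (13,14), (12,15), (15,17), (17,18).
Pick (0,5); next start ≥ 5 → (7,9); next start ≥ 9 → (11,12); next start ≥ 12 → (13,14); next start ≥ 14 → (15,17); next start ≥ 17 → (17,18).
Selected: (0,5) (7,9) (11,12) (13,14) (15,17) (17,18)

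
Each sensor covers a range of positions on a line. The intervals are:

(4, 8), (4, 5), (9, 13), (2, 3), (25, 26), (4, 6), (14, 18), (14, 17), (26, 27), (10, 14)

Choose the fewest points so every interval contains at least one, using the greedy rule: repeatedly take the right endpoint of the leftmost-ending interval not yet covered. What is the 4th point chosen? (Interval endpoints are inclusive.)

17

Process intervals by earliest right end; each time one isn't hit yet, stab at its right endpoint.
By right end: [2,3]  [4,5]  [4,6]  [4,8]  [9,13]  [10,14]  [14,17]  [14,18]  [25,26]  [26,27]
[2,3] uncovered → point at 3; [4,5] uncovered → point at 5; [9,13] uncovered → point at 13; [14,17] uncovered → point at 17; [25,26] uncovered → point at 26.
Points: 3, 5, 13, 17, 26 (5 total).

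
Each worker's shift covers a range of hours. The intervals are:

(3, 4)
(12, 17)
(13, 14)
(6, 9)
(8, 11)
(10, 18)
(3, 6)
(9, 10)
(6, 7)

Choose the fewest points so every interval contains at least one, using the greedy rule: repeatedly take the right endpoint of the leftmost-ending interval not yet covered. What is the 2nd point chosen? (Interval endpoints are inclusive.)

Sort by right endpoint; whenever an interval is uncovered, place a point at its right end.
By right end: [3,4]  [3,6]  [6,7]  [6,9]  [9,10]  [8,11]  [13,14]  [12,17]  [10,18]
[3,4] uncovered → point at 4; [6,7] uncovered → point at 7; [9,10] uncovered → point at 10; [13,14] uncovered → point at 14.
Points: 4, 7, 10, 14 (4 total).

7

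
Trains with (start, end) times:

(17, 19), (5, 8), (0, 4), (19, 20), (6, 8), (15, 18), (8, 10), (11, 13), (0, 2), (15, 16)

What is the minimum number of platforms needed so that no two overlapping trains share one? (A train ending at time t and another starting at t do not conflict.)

Count concurrent intervals with a sweep; the peak is the room count.
Events (time:±→running): 0:+→1 0:+→2 … peak 2.

2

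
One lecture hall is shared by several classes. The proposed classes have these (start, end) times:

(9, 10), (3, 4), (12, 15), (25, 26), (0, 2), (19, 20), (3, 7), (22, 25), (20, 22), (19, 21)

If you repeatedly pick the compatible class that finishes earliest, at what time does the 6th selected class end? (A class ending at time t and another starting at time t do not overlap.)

22

Sorted by end: (0,2)  (3,4)  (3,7)  (9,10)  (12,15)  (19,20)  (19,21)  (20,22)  (22,25)  (25,26)
take (0,2); take (3,4); skip (3,7); take (9,10); take (12,15); take (19,20); take (20,22); take (22,25); take (25,26).
Selected: (0,2) (3,4) (9,10) (12,15) (19,20) (20,22) (22,25) (25,26)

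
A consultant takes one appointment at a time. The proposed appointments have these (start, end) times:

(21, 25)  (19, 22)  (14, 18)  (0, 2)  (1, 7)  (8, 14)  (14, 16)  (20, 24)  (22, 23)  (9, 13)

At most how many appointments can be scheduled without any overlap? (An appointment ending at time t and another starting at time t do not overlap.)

5

Order by finish time; keep every interval that doesn't clash with the previous kept one.
Sorted by end: (0,2)  (1,7)  (9,13)  (8,14)  (14,16)  (14,18)  (19,22)  (22,23)  (20,24)  (21,25)
take (0,2); take (9,13); take (14,16); take (19,22); take (22,23).
Selected 5 appointments.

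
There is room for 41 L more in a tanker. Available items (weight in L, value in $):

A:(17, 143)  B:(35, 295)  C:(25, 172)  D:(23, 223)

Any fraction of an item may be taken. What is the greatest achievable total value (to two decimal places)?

Greedy by value/weight ratio, highest first.
Order: D (223/23=9.70) > B (295/35=8.43) > A (143/17=8.41) > C (172/25=6.88)
Fill: take D (23 @ 223) → take 18/35 of B → 151.71; 41/41 used.
Total value = 374.71

374.71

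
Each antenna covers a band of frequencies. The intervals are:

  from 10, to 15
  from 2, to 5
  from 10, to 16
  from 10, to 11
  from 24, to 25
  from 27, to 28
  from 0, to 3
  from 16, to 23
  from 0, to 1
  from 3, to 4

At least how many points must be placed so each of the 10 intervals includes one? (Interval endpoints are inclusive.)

Sorted: [0,1] [0,3] [3,4] [2,5] [10,11] [10,15] [10,16] [16,23] [24,25] [27,28]
{[0,1],[0,3]} hit by 1; {[3,4],[2,5]} hit by 4; {[10,11],[10,15],[10,16]} hit by 11; {[16,23]} hit by 23; {[24,25]} hit by 25; {[27,28]} hit by 28.
Points: 1, 4, 11, 23, 25, 28 (6 total).

6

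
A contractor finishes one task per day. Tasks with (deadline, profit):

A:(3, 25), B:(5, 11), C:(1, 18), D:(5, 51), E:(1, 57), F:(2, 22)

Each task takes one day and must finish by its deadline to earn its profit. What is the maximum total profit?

Take jobs in profit order; each goes to the latest open slot no later than its deadline.
By profit: E(d1,57), D(d5,51), A(d3,25), F(d2,22), C(d1,18), B(d5,11)
E→slot 1; D→slot 5; A→slot 3; F→slot 2; C skipped; B→slot 4.
Profit = 57 + 22 + 25 + 11 + 51 = 166

166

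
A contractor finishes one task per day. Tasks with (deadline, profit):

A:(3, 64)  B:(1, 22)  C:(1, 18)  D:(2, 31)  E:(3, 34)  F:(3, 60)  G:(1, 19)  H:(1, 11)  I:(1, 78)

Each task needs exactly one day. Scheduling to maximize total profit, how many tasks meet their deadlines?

3

Take jobs in profit order; each goes to the latest open slot no later than its deadline.
Profit order: I=78 A=64 F=60 E=34 D=31 B=22 G=19 C=18 H=11
Assign: I→slot 1, A→slot 3, F→slot 2, E skipped, D skipped, B skipped, G skipped, C skipped, H skipped.
Slots: [1:I] [2:F] [3:A]
3 of 9 scheduled.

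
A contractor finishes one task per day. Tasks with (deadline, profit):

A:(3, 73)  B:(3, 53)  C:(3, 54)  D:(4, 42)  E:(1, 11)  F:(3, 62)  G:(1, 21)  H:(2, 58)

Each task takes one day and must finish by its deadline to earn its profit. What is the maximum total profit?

Sort by profit descending; place each in the latest free slot ≤ its deadline.
Profit order: A=73 F=62 H=58 C=54 B=53 D=42 G=21 E=11
Assign: A→slot 3, F→slot 2, H→slot 1, C skipped, B skipped, D→slot 4, G skipped, E skipped.
Slots: [1:H] [2:F] [3:A] [4:D]
Profit = 58 + 62 + 73 + 42 = 235

235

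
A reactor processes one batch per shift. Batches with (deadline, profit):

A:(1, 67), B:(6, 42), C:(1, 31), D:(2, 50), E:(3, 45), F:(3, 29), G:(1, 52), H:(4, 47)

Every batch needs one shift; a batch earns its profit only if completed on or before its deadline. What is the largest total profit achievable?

251

Sort by profit descending; place each in the latest free slot ≤ its deadline.
Profit order: A=67 G=52 D=50 H=47 E=45 B=42 C=31 F=29
Assign: A→slot 1, G skipped, D→slot 2, H→slot 4, E→slot 3, B→slot 6, C skipped, F skipped.
Slots: [1:A] [2:D] [3:E] [4:H] [6:B]
Profit = 67 + 50 + 45 + 47 + 42 = 251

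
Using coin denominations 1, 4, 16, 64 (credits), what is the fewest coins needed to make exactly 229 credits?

229 = 3×64 + 2×16 + 1×4 + 1×1
Total coins = 3 + 2 + 1 + 1 = 7

7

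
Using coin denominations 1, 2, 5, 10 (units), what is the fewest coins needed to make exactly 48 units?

7

Greedy: take as many of the largest coin as possible, then repeat with the remainder.
48 − 4×10→8 − 1×5→3 − 1×2→1 − 1×1→0
Total coins = 4 + 1 + 1 + 1 = 7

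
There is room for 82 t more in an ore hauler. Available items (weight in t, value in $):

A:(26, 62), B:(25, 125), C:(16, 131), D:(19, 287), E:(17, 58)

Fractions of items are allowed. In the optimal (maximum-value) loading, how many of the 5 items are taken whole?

Greedy by value/weight ratio, highest first.
Ratios (sorted): D 15.11, C 8.19, B 5.00, E 3.41, A 2.38
take D (19 @ 287); take C (16 @ 131); take B (25 @ 125); take E (17 @ 58); take 5/26 of A → 11.92. Capacity used 82/82.
4 item(s) taken whole; one partial (take 5/26 of A).

4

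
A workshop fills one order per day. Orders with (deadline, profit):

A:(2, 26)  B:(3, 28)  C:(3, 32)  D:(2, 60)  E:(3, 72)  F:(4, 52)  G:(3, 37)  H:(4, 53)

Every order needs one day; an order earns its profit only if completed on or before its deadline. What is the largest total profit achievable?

237

Take jobs in profit order; each goes to the latest open slot no later than its deadline.
By profit: E(d3,72), D(d2,60), H(d4,53), F(d4,52), G(d3,37), C(d3,32), B(d3,28), A(d2,26)
E→slot 3; D→slot 2; H→slot 4; F→slot 1; G skipped; C skipped; B skipped; A skipped.
Profit = 52 + 60 + 72 + 53 = 237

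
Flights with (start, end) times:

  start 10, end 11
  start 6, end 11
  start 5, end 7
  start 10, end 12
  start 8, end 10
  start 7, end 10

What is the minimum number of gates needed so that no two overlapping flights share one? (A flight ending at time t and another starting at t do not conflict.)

Events (time:±→running): 5:+→1 6:+→2 7:-→1 7:+→2 8:+→3 … peak 3.

3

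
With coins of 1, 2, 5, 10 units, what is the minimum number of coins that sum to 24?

4

Use the largest denomination that fits, subtract, and repeat.
24 − 2×10→4 − 2×2→0
Total coins = 2 + 2 = 4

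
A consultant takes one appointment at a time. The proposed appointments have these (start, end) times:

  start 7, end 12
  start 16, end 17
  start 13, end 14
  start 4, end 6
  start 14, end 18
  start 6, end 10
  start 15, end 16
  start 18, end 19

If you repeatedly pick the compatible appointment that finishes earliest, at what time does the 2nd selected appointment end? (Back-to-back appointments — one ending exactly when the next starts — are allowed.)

By end time: (4,6), (6,10), (7,12), (13,14), (15,16), (16,17), (14,18), (18,19).
Pick (4,6); next start ≥ 6 → (6,10); next start ≥ 10 → (13,14); next start ≥ 14 → (15,16); next start ≥ 16 → (16,17); next start ≥ 17 → (18,19).
Selected: (4,6) (6,10) (13,14) (15,16) (16,17) (18,19)

10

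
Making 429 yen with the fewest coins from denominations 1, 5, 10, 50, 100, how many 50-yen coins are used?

0

429 = 4×100 + 2×10 + 1×5 + 4×1
Count of 50: 0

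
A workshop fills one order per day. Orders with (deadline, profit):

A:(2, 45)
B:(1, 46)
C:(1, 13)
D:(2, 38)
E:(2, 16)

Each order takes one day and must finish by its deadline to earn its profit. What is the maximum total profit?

Sort by profit descending; place each in the latest free slot ≤ its deadline.
By profit: B(d1,46), A(d2,45), D(d2,38), E(d2,16), C(d1,13)
B→slot 1; A→slot 2; D skipped; E skipped; C skipped.
Profit = 46 + 45 = 91

91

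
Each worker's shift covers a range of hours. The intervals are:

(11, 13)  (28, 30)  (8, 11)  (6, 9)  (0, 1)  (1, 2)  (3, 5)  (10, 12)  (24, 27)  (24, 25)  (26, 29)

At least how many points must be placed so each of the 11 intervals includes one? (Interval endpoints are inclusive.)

Process intervals by earliest right end; each time one isn't hit yet, stab at its right endpoint.
By right end: [0,1]  [1,2]  [3,5]  [6,9]  [8,11]  [10,12]  [11,13]  [24,25]  [24,27]  [26,29]  [28,30]
[0,1] uncovered → point at 1; [3,5] uncovered → point at 5; [6,9] uncovered → point at 9; [10,12] uncovered → point at 12; [24,25] uncovered → point at 25; [26,29] uncovered → point at 29.
Points: 1, 5, 9, 12, 25, 29 (6 total).

6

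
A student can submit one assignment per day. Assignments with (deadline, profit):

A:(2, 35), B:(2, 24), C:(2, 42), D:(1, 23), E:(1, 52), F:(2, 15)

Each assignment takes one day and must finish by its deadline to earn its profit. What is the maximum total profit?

94

Take jobs in profit order; each goes to the latest open slot no later than its deadline.
Profit order: E=52 C=42 A=35 B=24 D=23 F=15
Assign: E→slot 1, C→slot 2, A skipped, B skipped, D skipped, F skipped.
Slots: [1:E] [2:C]
Profit = 52 + 42 = 94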